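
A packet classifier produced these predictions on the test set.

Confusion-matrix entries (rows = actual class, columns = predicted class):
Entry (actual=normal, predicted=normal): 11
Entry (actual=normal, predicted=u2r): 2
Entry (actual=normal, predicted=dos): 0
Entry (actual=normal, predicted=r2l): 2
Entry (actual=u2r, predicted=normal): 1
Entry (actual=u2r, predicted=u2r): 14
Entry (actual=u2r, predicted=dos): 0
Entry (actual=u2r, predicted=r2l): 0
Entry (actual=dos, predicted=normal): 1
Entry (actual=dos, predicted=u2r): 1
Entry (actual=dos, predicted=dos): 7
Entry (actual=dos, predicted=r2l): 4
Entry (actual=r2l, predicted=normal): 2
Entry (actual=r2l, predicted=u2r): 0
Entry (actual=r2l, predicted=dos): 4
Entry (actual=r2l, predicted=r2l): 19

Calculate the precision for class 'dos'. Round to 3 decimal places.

0.636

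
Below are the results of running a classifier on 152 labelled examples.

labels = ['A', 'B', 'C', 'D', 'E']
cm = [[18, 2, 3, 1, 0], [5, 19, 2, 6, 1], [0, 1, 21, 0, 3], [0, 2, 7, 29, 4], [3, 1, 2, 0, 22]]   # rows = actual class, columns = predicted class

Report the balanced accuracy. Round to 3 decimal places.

0.728

Balanced accuracy = mean of per-class recall.
  A: recall = 18/24 = 0.7500
  B: recall = 19/33 = 0.5758
  C: recall = 21/25 = 0.8400
  D: recall = 29/42 = 0.6905
  E: recall = 22/28 = 0.7857
Mean = (0.7500 + 0.5758 + 0.8400 + 0.6905 + 0.7857) / 5 = 0.728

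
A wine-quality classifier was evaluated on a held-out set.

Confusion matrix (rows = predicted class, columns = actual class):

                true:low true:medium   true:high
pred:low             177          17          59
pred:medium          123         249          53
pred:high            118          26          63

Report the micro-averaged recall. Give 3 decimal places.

Micro-averaging pools counts across classes: ΣTP=489, ΣFP=396, ΣFN=396.
Micro-recall = TP/(TP+FN) on pooled counts = 0.553 (equals overall accuracy in single-label multiclass).

0.553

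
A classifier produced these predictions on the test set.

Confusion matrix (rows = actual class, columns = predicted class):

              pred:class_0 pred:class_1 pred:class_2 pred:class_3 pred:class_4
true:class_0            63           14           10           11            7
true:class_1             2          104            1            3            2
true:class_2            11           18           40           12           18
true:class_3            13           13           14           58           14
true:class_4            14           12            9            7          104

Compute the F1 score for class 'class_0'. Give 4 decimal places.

Take TP from the diagonal, FP from the rest of the 'class_0' prediction marginal, FN from the rest of the 'class_0' actual marginal.
F1 score = 2·TP/(2·TP+FP+FN).
class_0: TP=63, FP=2+11+13+14=40, FN=14+10+11+7=42 → 126/208 = 0.60577

0.6058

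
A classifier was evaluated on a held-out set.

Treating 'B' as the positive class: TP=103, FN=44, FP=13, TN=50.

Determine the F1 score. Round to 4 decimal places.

0.7833

Precision = TP/(TP+FP) = 103/116 = 0.8879
Recall = TP/(TP+FN) = 103/147 = 0.7007
F1 = 2·TP/(2·TP+FP+FN) = 206/263 = 0.7833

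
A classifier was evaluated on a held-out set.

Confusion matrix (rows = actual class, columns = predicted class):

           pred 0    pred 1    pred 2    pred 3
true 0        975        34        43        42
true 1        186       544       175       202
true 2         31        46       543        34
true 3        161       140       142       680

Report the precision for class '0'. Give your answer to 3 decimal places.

One-vs-rest for '0': TP = diagonal; FP = other classes predicted '0'; FN = '0' predicted as other.
precision = TP/(TP+FP).
0: TP=975, FP=186+31+161=378 → 975/1353 = 0.7206

0.721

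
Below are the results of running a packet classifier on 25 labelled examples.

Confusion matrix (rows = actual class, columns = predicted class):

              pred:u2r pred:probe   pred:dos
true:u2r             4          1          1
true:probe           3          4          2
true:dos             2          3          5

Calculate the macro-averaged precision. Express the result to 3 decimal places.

0.523

Per-class precision (TP/(TP+FP)):
  u2r: TP=4, FP=3+2=5 → 4/9 = 0.4444
  probe: TP=4, FP=1+3=4 → 4/8 = 0.5000
  dos: TP=5, FP=1+2=3 → 5/8 = 0.6250
Macro-precision = mean = (0.4444 + 0.5000 + 0.6250) / 3 = 0.523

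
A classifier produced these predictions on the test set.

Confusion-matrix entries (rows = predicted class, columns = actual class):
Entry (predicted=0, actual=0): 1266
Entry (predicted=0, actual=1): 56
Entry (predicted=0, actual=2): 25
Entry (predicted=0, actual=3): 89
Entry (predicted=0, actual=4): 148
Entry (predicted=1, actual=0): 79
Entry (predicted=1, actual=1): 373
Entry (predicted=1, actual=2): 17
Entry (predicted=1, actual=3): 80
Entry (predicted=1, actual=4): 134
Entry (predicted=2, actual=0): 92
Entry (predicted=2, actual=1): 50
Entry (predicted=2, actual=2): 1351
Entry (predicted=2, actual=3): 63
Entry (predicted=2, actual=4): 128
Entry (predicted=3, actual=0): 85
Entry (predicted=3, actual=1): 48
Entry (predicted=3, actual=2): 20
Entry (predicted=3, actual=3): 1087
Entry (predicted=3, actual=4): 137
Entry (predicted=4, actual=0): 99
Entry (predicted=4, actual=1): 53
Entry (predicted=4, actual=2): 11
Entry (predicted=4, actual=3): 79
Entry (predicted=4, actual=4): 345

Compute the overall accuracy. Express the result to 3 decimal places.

Accuracy = trace / total = (1266+373+1351+1087+345=4422) / 5915 = 4422/5915 = 0.748

0.748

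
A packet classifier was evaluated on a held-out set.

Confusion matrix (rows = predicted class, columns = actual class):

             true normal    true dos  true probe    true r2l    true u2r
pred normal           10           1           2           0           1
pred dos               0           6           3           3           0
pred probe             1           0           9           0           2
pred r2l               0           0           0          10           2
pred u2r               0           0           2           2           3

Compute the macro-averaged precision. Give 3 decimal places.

Per-class precision (TP/(TP+FP)):
  normal: TP=10, FP=1+2+0+1=4 → 10/14 = 0.7143
  dos: TP=6, FP=0+3+3+0=6 → 6/12 = 0.5000
  probe: TP=9, FP=1+0+0+2=3 → 9/12 = 0.7500
  r2l: TP=10, FP=0+0+0+2=2 → 10/12 = 0.8333
  u2r: TP=3, FP=0+0+2+2=4 → 3/7 = 0.4286
Macro-precision = mean = (0.7143 + 0.5000 + 0.7500 + 0.8333 + 0.4286) / 5 = 0.645

0.645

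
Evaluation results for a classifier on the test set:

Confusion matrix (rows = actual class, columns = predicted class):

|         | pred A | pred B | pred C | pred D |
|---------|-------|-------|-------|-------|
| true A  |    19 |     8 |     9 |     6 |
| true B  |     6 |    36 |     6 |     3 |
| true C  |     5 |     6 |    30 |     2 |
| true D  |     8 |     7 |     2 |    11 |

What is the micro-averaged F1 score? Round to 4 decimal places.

Micro-averaging pools counts across classes: ΣTP=96, ΣFP=68, ΣFN=68.
Micro-F1 score = 2·TP/(2·TP+FP+FN) on pooled counts = 0.5854 (equals overall accuracy in single-label multiclass).

0.5854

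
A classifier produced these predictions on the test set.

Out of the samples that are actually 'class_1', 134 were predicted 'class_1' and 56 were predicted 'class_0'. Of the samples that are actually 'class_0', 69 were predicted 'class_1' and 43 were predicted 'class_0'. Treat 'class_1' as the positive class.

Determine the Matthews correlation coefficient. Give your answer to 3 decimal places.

MCC = (TP·TN − FP·FN) / √((TP+FP)(TP+FN)(TN+FP)(TN+FN))
Numerator = 134·43 − 69·56 = 1898
Denominator = √(203·190·112·99) = √427664160 = 20680.0426
MCC = 1898 / 20680.0426 = 0.092

0.092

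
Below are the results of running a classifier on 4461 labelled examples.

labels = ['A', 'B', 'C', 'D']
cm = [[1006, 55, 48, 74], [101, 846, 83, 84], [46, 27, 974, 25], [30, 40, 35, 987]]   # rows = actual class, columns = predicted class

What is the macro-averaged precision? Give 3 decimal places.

Per-class precision (TP/(TP+FP)):
  A: TP=1006, FP=101+46+30=177 → 1006/1183 = 0.8504
  B: TP=846, FP=55+27+40=122 → 846/968 = 0.8740
  C: TP=974, FP=48+83+35=166 → 974/1140 = 0.8544
  D: TP=987, FP=74+84+25=183 → 987/1170 = 0.8436
Macro-precision = mean = (0.8504 + 0.8740 + 0.8544 + 0.8436) / 4 = 0.856

0.856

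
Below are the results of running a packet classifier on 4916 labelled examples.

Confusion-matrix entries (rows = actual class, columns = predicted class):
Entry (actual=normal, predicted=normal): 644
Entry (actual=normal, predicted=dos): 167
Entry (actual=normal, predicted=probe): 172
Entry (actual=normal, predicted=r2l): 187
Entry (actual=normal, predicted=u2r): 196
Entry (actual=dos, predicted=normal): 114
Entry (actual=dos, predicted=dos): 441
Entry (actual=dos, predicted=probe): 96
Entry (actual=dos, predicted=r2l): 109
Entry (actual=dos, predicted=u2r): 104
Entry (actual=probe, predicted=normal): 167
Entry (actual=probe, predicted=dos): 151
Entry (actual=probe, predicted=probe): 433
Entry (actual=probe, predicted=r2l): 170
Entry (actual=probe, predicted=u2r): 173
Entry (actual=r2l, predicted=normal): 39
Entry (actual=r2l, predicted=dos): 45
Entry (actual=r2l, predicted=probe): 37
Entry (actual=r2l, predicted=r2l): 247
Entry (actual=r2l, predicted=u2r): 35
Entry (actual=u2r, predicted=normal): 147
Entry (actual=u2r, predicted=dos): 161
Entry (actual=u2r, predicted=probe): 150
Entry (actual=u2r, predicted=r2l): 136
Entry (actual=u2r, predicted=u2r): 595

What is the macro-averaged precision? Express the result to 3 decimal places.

0.471

Per-class precision (TP/(TP+FP)):
  normal: TP=644, FP=114+167+39+147=467 → 644/1111 = 0.5797
  dos: TP=441, FP=167+151+45+161=524 → 441/965 = 0.4570
  probe: TP=433, FP=172+96+37+150=455 → 433/888 = 0.4876
  r2l: TP=247, FP=187+109+170+136=602 → 247/849 = 0.2909
  u2r: TP=595, FP=196+104+173+35=508 → 595/1103 = 0.5394
Macro-precision = mean = (0.5797 + 0.4570 + 0.4876 + 0.2909 + 0.5394) / 5 = 0.471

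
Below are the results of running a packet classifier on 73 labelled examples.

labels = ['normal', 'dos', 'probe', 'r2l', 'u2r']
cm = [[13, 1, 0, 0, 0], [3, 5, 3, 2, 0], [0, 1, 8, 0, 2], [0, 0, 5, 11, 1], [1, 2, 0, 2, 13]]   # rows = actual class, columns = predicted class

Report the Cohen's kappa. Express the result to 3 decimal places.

0.605

Observed agreement pₒ = trace/N = 50/73 = 0.6849
Expected agreement pₑ = Σ (rowᵢ·colᵢ)/N² = (14·17 + 13·9 + 11·16 + 17·15 + 18·16)/73² = 0.2015
κ = (pₒ − pₑ)/(1 − pₑ) = (0.6849 − 0.2015)/(1 − 0.2015) = 0.605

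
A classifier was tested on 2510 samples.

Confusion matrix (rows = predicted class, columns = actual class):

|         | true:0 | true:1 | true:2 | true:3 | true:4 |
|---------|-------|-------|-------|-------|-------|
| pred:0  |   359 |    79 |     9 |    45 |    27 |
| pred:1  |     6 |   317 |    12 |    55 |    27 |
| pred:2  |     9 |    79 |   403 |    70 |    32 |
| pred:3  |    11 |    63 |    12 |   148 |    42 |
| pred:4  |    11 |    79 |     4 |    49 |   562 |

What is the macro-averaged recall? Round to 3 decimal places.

0.711

Per-class recall (TP/(TP+FN)):
  0: TP=359, FN=6+9+11+11=37 → 359/396 = 0.9066
  1: TP=317, FN=79+79+63+79=300 → 317/617 = 0.5138
  2: TP=403, FN=9+12+12+4=37 → 403/440 = 0.9159
  3: TP=148, FN=45+55+70+49=219 → 148/367 = 0.4033
  4: TP=562, FN=27+27+32+42=128 → 562/690 = 0.8145
Macro-recall = mean = (0.9066 + 0.5138 + 0.9159 + 0.4033 + 0.8145) / 5 = 0.711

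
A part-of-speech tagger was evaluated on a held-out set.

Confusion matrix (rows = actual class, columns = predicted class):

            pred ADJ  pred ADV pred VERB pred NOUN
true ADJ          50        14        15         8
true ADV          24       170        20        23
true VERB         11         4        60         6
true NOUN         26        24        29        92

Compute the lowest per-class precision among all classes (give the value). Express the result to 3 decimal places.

0.450

Per-class precision (TP/(TP+FP)):
  ADJ: TP=50, FP=24+11+26=61 → 50/111 = 0.4505
  ADV: TP=170, FP=14+4+24=42 → 170/212 = 0.8019
  VERB: TP=60, FP=15+20+29=64 → 60/124 = 0.4839
  NOUN: TP=92, FP=8+23+6=37 → 92/129 = 0.7132
Lowest is class 'ADJ' with precision = 0.450.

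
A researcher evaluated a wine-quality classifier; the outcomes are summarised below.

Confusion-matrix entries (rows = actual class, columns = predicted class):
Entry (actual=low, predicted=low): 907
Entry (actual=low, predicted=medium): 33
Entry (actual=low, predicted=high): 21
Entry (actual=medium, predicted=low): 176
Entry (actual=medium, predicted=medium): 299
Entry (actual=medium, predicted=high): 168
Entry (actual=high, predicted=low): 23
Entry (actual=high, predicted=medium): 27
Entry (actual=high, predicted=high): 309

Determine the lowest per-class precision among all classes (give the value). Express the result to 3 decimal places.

0.620

Per-class precision (TP/(TP+FP)):
  low: TP=907, FP=176+23=199 → 907/1106 = 0.8201
  medium: TP=299, FP=33+27=60 → 299/359 = 0.8329
  high: TP=309, FP=21+168=189 → 309/498 = 0.6205
Lowest is class 'high' with precision = 0.620.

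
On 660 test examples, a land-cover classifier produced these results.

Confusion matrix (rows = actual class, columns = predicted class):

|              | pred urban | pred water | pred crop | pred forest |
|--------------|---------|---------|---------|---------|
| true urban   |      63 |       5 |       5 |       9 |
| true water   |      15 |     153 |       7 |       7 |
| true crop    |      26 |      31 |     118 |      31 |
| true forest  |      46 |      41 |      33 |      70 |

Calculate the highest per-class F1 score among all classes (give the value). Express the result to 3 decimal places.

0.743

Per-class F1 score (2·TP/(2·TP+FP+FN)):
  urban: TP=63, FP=15+26+46=87, FN=5+5+9=19 → 126/232 = 0.5431
  water: TP=153, FP=5+31+41=77, FN=15+7+7=29 → 306/412 = 0.7427
  crop: TP=118, FP=5+7+33=45, FN=26+31+31=88 → 236/369 = 0.6396
  forest: TP=70, FP=9+7+31=47, FN=46+41+33=120 → 140/307 = 0.4560
Highest is class 'water' with F1 score = 0.743.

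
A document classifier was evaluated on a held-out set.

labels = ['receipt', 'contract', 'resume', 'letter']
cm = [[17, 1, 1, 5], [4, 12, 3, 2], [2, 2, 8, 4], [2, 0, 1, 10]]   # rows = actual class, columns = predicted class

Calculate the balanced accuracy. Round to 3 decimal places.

Balanced accuracy = mean of per-class recall.
  receipt: recall = 17/24 = 0.7083
  contract: recall = 12/21 = 0.5714
  resume: recall = 8/16 = 0.5000
  letter: recall = 10/13 = 0.7692
Mean = (0.7083 + 0.5714 + 0.5000 + 0.7692) / 4 = 0.637

0.637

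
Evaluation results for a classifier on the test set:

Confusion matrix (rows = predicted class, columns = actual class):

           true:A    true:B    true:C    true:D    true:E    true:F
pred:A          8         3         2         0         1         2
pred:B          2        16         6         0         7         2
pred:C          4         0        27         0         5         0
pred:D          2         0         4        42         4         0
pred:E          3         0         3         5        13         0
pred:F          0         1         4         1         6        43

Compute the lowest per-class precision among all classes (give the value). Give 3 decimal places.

0.485

Per-class precision (TP/(TP+FP)):
  A: TP=8, FP=3+2+0+1+2=8 → 8/16 = 0.5000
  B: TP=16, FP=2+6+0+7+2=17 → 16/33 = 0.4848
  C: TP=27, FP=4+0+0+5+0=9 → 27/36 = 0.7500
  D: TP=42, FP=2+0+4+4+0=10 → 42/52 = 0.8077
  E: TP=13, FP=3+0+3+5+0=11 → 13/24 = 0.5417
  F: TP=43, FP=0+1+4+1+6=12 → 43/55 = 0.7818
Lowest is class 'B' with precision = 0.485.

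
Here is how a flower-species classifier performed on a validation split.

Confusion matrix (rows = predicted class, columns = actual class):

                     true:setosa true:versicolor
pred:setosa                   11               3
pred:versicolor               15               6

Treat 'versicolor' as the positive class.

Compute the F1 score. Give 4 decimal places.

0.4000

Precision = TP/(TP+FP) = 6/21 = 0.2857
Recall = TP/(TP+FN) = 6/9 = 0.6667
F1 = 2·TP/(2·TP+FP+FN) = 12/30 = 0.4000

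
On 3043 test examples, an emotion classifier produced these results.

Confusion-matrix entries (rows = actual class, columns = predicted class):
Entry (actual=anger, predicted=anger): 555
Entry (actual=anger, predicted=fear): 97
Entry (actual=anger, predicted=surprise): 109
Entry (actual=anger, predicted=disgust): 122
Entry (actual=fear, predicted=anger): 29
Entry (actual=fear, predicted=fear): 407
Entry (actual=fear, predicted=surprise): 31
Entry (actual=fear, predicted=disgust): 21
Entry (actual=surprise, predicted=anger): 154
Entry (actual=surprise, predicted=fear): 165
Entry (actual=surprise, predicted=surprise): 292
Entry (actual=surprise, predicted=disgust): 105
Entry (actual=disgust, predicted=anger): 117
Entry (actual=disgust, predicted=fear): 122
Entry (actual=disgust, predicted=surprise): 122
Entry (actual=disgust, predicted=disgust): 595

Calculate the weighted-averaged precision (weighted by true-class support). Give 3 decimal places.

0.617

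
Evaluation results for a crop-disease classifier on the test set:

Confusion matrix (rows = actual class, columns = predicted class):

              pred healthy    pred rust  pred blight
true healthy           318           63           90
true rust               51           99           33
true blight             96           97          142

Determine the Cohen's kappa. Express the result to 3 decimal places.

Observed agreement pₒ = trace/N = 559/989 = 0.5652
Expected agreement pₑ = Σ (rowᵢ·colᵢ)/N² = (471·465 + 183·259 + 335·265)/989² = 0.3631
κ = (pₒ − pₑ)/(1 − pₑ) = (0.5652 − 0.3631)/(1 − 0.3631) = 0.317

0.317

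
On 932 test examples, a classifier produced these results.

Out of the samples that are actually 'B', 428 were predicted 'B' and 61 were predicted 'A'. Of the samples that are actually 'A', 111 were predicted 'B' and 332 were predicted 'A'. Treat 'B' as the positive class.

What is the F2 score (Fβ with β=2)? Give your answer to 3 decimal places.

0.858

Fβ = (1+β²)·TP / ((1+β²)·TP + β²·FN + FP), with β²=4
= 5·428 / (5·428 + 4·61 + 111) = 0.858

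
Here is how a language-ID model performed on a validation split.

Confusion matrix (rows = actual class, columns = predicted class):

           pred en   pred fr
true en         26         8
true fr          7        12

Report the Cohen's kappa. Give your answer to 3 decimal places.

Observed agreement pₒ = trace/N = 38/53 = 0.7170
Expected agreement pₑ = Σ (rowᵢ·colᵢ)/N² = (34·33 + 19·20)/53² = 0.5347
κ = (pₒ − pₑ)/(1 − pₑ) = (0.7170 − 0.5347)/(1 − 0.5347) = 0.392

0.392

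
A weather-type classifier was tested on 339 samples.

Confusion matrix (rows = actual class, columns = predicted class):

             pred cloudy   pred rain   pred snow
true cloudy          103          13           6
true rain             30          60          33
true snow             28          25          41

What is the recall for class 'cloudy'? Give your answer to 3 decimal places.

Treat 'cloudy' as positive and all other classes as negative.
recall = TP/(TP+FN).
cloudy: TP=103, FN=13+6=19 → 103/122 = 0.8443

0.844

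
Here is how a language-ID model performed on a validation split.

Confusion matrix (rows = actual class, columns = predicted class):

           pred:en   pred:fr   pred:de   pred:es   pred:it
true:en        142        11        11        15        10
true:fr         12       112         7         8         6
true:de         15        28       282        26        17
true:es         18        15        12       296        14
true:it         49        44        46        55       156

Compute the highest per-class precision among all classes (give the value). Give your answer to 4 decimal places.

Per-class precision (TP/(TP+FP)):
  en: TP=142, FP=12+15+18+49=94 → 142/236 = 0.60169
  fr: TP=112, FP=11+28+15+44=98 → 112/210 = 0.53333
  de: TP=282, FP=11+7+12+46=76 → 282/358 = 0.78771
  es: TP=296, FP=15+8+26+55=104 → 296/400 = 0.74000
  it: TP=156, FP=10+6+17+14=47 → 156/203 = 0.76847
Highest is class 'de' with precision = 0.7877.

0.7877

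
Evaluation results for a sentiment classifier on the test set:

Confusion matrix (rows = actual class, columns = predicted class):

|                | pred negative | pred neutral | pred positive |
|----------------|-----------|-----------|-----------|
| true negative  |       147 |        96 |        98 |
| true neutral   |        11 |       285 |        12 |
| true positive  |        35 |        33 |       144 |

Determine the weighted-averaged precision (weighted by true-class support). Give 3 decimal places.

Per-class precision (TP/(TP+FP)):
  negative: TP=147, FP=11+35=46 → 147/193 = 0.7617
  neutral: TP=285, FP=96+33=129 → 285/414 = 0.6884
  positive: TP=144, FP=98+12=110 → 144/254 = 0.5669
Weighted-precision = Σ (supportᵢ/N)·precisionᵢ with N=861: (341/861)·0.7617 + (308/861)·0.6884 + (212/861)·0.5669 = 0.688

0.688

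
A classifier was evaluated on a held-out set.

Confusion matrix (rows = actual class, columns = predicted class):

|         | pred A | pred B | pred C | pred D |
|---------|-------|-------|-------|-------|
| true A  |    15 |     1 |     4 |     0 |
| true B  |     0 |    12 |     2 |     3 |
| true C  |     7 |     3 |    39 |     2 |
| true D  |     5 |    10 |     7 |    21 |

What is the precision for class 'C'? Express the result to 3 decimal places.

0.750

One-vs-rest for 'C': TP = diagonal; FP = other classes predicted 'C'; FN = 'C' predicted as other.
precision = TP/(TP+FP).
C: TP=39, FP=4+2+7=13 → 39/52 = 0.7500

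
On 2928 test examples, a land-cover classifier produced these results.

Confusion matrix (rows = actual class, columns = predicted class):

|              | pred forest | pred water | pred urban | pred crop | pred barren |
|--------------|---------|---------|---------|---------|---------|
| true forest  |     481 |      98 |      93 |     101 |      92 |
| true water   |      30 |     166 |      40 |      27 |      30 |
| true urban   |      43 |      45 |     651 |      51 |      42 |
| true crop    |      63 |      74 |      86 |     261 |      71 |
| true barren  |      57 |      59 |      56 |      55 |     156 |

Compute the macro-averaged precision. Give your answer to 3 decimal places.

0.544

Per-class precision (TP/(TP+FP)):
  forest: TP=481, FP=30+43+63+57=193 → 481/674 = 0.7136
  water: TP=166, FP=98+45+74+59=276 → 166/442 = 0.3756
  urban: TP=651, FP=93+40+86+56=275 → 651/926 = 0.7030
  crop: TP=261, FP=101+27+51+55=234 → 261/495 = 0.5273
  barren: TP=156, FP=92+30+42+71=235 → 156/391 = 0.3990
Macro-precision = mean = (0.7136 + 0.3756 + 0.7030 + 0.5273 + 0.3990) / 5 = 0.544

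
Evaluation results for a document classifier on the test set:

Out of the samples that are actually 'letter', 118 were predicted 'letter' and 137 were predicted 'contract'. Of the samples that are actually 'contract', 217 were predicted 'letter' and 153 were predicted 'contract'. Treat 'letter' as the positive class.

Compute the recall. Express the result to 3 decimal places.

0.463

Recall = TP/(TP+FN) = 118/(118+137) = 118/255 = 0.463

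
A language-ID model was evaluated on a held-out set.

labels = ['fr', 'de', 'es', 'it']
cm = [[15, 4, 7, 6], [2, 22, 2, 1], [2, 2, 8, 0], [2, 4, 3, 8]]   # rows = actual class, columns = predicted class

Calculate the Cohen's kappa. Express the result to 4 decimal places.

0.4609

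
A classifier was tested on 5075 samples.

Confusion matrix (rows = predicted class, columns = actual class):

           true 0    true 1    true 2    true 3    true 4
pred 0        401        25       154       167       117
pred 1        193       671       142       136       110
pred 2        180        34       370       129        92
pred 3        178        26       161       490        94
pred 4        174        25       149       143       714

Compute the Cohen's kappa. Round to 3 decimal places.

0.403

Observed agreement pₒ = trace/N = 2646/5075 = 0.5214
Expected agreement pₑ = Σ (rowᵢ·colᵢ)/N² = (1126·864 + 781·1252 + 976·805 + 1065·949 + 1127·1205)/5075² = 0.1982
κ = (pₒ − pₑ)/(1 − pₑ) = (0.5214 − 0.1982)/(1 − 0.1982) = 0.403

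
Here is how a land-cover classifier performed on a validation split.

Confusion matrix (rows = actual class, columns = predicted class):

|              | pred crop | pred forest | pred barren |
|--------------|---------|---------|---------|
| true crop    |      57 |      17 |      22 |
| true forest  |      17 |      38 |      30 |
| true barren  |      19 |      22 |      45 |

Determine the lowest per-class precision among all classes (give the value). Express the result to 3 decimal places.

0.464

Per-class precision (TP/(TP+FP)):
  crop: TP=57, FP=17+19=36 → 57/93 = 0.6129
  forest: TP=38, FP=17+22=39 → 38/77 = 0.4935
  barren: TP=45, FP=22+30=52 → 45/97 = 0.4639
Lowest is class 'barren' with precision = 0.464.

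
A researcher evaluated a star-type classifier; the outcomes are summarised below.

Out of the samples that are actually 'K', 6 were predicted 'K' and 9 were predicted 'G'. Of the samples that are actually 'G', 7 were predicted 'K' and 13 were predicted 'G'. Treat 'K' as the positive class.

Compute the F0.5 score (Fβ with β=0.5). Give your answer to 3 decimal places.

0.448

Fβ = (1+β²)·TP / ((1+β²)·TP + β²·FN + FP), with β²=1/4
= 1.25·6 / (1.25·6 + 0.25·9 + 7) = 0.448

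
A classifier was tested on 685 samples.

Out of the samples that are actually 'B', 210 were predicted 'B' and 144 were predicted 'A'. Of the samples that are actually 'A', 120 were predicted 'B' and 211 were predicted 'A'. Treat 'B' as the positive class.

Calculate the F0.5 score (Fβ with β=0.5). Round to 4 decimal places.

0.6272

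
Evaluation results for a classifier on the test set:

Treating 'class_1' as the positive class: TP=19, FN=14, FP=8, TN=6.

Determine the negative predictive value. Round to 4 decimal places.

NPV = TN/(TN+FN) = 6/(6+14) = 0.3000

0.3000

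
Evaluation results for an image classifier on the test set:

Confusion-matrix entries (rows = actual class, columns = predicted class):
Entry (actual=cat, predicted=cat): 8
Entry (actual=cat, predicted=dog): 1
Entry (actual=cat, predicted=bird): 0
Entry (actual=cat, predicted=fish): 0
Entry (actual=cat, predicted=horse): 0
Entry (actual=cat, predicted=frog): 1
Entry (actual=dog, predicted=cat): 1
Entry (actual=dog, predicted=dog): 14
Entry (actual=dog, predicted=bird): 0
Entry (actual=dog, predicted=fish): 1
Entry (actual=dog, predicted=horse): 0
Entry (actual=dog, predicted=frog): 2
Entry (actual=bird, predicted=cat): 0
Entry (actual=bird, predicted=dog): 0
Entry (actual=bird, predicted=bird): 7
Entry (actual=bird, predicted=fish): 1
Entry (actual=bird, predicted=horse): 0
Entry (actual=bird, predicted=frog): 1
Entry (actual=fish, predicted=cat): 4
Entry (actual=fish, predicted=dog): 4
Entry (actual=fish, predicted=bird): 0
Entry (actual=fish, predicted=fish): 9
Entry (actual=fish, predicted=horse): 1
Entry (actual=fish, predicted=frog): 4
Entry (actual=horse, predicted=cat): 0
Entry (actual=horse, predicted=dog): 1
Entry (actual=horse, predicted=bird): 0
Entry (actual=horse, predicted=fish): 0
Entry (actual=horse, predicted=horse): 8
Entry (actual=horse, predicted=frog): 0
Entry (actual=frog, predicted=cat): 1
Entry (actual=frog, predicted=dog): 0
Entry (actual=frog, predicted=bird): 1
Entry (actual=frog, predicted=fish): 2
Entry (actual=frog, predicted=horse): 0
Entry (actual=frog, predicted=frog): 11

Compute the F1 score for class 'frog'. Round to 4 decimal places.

Treat 'frog' as positive and all other classes as negative.
F1 score = 2·TP/(2·TP+FP+FN).
frog: TP=11, FP=1+2+1+4+0=8, FN=1+0+1+2+0=4 → 22/34 = 0.64706

0.6471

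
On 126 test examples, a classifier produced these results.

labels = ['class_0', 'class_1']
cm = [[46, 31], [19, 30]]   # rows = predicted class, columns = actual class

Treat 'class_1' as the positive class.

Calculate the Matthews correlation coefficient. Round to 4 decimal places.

0.2045

MCC = (TP·TN − FP·FN) / √((TP+FP)(TP+FN)(TN+FP)(TN+FN))
Numerator = 30·46 − 19·31 = 791
Denominator = √(49·61·65·77) = √14959945 = 3867.8088
MCC = 791 / 3867.8088 = 0.2045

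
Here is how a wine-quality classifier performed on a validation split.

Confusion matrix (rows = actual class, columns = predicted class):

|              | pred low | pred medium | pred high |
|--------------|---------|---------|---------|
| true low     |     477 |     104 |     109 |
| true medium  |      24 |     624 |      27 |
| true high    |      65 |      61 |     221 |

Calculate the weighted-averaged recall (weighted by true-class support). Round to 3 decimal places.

0.772

Per-class recall (TP/(TP+FN)):
  low: TP=477, FN=104+109=213 → 477/690 = 0.6913
  medium: TP=624, FN=24+27=51 → 624/675 = 0.9244
  high: TP=221, FN=65+61=126 → 221/347 = 0.6369
Weighted-recall = Σ (supportᵢ/N)·recallᵢ with N=1712: (690/1712)·0.6913 + (675/1712)·0.9244 + (347/1712)·0.6369 = 0.772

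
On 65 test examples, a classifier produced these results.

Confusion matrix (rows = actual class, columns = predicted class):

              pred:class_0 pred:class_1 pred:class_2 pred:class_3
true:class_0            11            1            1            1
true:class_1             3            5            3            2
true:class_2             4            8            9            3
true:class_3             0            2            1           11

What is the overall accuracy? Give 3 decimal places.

0.554

Accuracy = trace / total = (11+5+9+11=36) / 65 = 36/65 = 0.554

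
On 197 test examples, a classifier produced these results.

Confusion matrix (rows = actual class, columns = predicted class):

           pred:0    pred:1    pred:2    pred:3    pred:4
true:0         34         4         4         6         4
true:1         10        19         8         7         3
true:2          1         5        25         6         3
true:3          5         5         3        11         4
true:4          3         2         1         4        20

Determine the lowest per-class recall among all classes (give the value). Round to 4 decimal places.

0.3929

Per-class recall (TP/(TP+FN)):
  0: TP=34, FN=4+4+6+4=18 → 34/52 = 0.65385
  1: TP=19, FN=10+8+7+3=28 → 19/47 = 0.40426
  2: TP=25, FN=1+5+6+3=15 → 25/40 = 0.62500
  3: TP=11, FN=5+5+3+4=17 → 11/28 = 0.39286
  4: TP=20, FN=3+2+1+4=10 → 20/30 = 0.66667
Lowest is class '3' with recall = 0.3929.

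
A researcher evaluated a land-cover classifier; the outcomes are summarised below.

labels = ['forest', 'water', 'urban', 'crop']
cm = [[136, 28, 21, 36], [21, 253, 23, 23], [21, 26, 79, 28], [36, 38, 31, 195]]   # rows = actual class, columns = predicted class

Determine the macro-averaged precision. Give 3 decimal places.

Per-class precision (TP/(TP+FP)):
  forest: TP=136, FP=21+21+36=78 → 136/214 = 0.6355
  water: TP=253, FP=28+26+38=92 → 253/345 = 0.7333
  urban: TP=79, FP=21+23+31=75 → 79/154 = 0.5130
  crop: TP=195, FP=36+23+28=87 → 195/282 = 0.6915
Macro-precision = mean = (0.6355 + 0.7333 + 0.5130 + 0.6915) / 4 = 0.643

0.643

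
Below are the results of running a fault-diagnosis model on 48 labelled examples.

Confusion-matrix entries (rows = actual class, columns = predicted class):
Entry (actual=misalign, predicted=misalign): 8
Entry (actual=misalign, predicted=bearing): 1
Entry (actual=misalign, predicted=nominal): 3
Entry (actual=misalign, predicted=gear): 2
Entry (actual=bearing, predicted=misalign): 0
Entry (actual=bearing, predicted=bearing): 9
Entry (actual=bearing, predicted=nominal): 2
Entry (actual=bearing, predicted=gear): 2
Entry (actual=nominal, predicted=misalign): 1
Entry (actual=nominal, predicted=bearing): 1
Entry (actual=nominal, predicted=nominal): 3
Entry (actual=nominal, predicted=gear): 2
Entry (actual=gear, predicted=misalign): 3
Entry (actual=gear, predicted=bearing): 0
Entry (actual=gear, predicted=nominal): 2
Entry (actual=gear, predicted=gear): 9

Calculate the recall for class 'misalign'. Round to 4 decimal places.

recall = TP/(TP+FN).
misalign: TP=8, FN=1+3+2=6 → 8/14 = 0.57143

0.5714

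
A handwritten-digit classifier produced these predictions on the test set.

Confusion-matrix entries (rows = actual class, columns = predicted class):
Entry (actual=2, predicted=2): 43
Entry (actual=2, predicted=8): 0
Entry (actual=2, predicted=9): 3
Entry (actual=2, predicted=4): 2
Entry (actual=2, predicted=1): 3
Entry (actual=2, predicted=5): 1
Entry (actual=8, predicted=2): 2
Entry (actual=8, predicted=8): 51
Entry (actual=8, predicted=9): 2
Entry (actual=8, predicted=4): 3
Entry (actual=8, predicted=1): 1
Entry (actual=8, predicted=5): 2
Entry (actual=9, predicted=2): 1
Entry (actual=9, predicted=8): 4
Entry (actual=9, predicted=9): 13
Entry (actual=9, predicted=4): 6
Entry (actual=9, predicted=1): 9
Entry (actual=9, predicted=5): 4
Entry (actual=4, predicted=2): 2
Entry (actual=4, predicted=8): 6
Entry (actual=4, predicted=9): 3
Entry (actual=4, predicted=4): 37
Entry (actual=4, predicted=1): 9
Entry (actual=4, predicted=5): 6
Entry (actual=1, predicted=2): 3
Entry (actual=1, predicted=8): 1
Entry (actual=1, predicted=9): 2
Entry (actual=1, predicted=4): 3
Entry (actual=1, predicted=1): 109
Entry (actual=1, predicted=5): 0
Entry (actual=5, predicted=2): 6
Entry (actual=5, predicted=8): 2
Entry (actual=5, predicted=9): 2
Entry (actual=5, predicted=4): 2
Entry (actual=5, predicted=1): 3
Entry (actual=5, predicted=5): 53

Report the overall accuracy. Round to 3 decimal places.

0.767

Accuracy = trace / total = (43+51+13+37+109+53=306) / 399 = 306/399 = 0.767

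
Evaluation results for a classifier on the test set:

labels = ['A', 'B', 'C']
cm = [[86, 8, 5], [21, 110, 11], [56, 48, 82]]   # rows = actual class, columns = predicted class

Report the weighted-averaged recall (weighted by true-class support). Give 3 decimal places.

0.651

Per-class recall (TP/(TP+FN)):
  A: TP=86, FN=8+5=13 → 86/99 = 0.8687
  B: TP=110, FN=21+11=32 → 110/142 = 0.7746
  C: TP=82, FN=56+48=104 → 82/186 = 0.4409
Weighted-recall = Σ (supportᵢ/N)·recallᵢ with N=427: (99/427)·0.8687 + (142/427)·0.7746 + (186/427)·0.4409 = 0.651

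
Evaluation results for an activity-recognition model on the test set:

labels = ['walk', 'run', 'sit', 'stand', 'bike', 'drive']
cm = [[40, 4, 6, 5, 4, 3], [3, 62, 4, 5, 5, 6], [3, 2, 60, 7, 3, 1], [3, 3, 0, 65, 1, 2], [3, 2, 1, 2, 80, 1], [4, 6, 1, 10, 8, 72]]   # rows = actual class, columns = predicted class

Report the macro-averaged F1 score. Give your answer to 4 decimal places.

0.7725

Per-class F1 score (2·TP/(2·TP+FP+FN)):
  walk: TP=40, FP=3+3+3+3+4=16, FN=4+6+5+4+3=22 → 80/118 = 0.67797
  run: TP=62, FP=4+2+3+2+6=17, FN=3+4+5+5+6=23 → 124/164 = 0.75610
  sit: TP=60, FP=6+4+0+1+1=12, FN=3+2+7+3+1=16 → 120/148 = 0.81081
  stand: TP=65, FP=5+5+7+2+10=29, FN=3+3+0+1+2=9 → 130/168 = 0.77381
  bike: TP=80, FP=4+5+3+1+8=21, FN=3+2+1+2+1=9 → 160/190 = 0.84211
  drive: TP=72, FP=3+6+1+2+1=13, FN=4+6+1+10+8=29 → 144/186 = 0.77419
Macro-F1 score = mean = (0.67797 + 0.75610 + 0.81081 + 0.77381 + 0.84211 + 0.77419) / 6 = 0.7725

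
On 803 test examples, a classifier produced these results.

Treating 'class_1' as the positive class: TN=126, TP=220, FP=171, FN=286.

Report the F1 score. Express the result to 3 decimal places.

Precision = TP/(TP+FP) = 220/391 = 0.5627
Recall = TP/(TP+FN) = 220/506 = 0.4348
F1 = 2·TP/(2·TP+FP+FN) = 440/897 = 0.491

0.491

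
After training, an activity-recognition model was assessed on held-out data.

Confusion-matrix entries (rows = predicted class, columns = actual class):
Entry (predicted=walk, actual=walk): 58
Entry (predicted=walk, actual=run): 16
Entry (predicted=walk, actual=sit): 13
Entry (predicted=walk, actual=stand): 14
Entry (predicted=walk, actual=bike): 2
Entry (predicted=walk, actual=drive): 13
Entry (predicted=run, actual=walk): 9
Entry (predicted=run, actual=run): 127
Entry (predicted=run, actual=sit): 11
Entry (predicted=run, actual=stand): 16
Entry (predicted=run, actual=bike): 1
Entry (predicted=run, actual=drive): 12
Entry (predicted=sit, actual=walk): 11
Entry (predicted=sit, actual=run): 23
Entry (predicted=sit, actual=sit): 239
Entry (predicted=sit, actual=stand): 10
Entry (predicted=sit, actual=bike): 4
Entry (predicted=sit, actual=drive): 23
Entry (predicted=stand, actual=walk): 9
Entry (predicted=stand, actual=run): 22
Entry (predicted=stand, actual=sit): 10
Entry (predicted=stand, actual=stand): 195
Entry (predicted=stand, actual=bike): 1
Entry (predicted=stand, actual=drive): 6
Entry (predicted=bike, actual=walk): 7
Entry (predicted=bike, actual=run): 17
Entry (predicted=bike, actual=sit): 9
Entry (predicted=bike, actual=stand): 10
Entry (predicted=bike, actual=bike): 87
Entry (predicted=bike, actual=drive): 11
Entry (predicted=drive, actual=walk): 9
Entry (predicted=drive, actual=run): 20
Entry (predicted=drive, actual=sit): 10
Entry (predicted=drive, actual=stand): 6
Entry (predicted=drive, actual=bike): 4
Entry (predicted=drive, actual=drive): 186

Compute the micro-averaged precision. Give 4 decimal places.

Micro-averaging pools counts across classes: ΣTP=892, ΣFP=329, ΣFN=329.
Micro-precision = TP/(TP+FP) on pooled counts = 0.7305 (equals overall accuracy in single-label multiclass).

0.7305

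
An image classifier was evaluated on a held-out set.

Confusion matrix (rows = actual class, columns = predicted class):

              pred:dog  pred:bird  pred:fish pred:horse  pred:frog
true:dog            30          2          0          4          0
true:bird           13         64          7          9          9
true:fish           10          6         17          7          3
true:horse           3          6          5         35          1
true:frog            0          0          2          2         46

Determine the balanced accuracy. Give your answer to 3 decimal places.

0.695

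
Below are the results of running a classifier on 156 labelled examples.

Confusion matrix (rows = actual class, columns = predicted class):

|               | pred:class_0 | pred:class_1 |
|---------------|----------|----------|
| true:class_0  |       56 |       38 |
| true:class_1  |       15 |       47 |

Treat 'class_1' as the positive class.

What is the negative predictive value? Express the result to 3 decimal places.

0.789

NPV = TN/(TN+FN) = 56/(56+15) = 0.789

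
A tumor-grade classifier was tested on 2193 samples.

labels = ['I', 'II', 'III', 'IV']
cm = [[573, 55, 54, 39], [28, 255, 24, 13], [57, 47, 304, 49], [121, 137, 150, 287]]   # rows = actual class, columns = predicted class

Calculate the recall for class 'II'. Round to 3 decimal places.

Treat 'II' as positive and all other classes as negative.
recall = TP/(TP+FN).
II: TP=255, FN=28+24+13=65 → 255/320 = 0.7969

0.797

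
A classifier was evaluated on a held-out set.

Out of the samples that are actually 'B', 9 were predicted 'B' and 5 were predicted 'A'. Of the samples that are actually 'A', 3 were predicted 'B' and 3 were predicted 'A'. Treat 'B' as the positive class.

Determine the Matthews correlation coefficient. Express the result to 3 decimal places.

0.134

MCC = (TP·TN − FP·FN) / √((TP+FP)(TP+FN)(TN+FP)(TN+FN))
Numerator = 9·3 − 3·5 = 12
Denominator = √(12·14·6·8) = √8064 = 89.7998
MCC = 12 / 89.7998 = 0.134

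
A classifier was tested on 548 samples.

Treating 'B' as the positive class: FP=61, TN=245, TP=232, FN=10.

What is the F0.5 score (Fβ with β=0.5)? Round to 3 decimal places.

Fβ = (1+β²)·TP / ((1+β²)·TP + β²·FN + FP), with β²=1/4
= 1.25·232 / (1.25·232 + 0.25·10 + 61) = 0.820

0.820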